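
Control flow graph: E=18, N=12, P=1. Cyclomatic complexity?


Formula: V(G) = E - N + 2P
V(G) = 18 - 12 + 2*1
V(G) = 6 + 2
V(G) = 8

8


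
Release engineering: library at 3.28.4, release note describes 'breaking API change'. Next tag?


Current: 3.28.4
Change category: 'breaking API change' → major bump
SemVer rule: major bump → increment MAJOR, reset MINOR and PATCH to 0
New: 4.0.0

4.0.0


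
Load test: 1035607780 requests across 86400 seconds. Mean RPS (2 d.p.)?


Formula: throughput = requests / seconds
throughput = 1035607780 / 86400
throughput = 11986.2 requests/second

11986.2 requests/second


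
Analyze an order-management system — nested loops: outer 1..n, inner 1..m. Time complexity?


Reasoning: product of independent bounds
Complexity: O(n*m)

O(n*m)


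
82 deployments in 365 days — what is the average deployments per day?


Formula: deployments per day = releases / days
= 82 / 365
= 0.225 deploys/day
(equivalently, 1.57 deploys/week)

0.225 deploys/day


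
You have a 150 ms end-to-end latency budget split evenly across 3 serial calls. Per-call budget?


Formula: per_stage = total_budget / stages
per_stage = 150 / 3
per_stage = 50.0 ms

50.0 ms


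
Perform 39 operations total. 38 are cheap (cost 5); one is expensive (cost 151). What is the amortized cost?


Formula: Amortized cost = Total cost / Operations
Total cost = (38 * 5) + (1 * 151)
Total cost = 190 + 151 = 341
Amortized = 341 / 39 = 8.7436

8.7436


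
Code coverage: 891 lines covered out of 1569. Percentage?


Coverage = covered / total * 100
Coverage = 891 / 1569 * 100
Coverage = 56.79%

56.79%


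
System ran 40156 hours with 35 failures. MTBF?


Formula: MTBF = Total operating time / Number of failures
MTBF = 40156 / 35
MTBF = 1147.31 hours

1147.31 hours


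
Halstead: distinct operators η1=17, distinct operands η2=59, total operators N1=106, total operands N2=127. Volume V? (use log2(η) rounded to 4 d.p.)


Formula: V = N * log2(η), where N = N1 + N2 and η = η1 + η2
η = 17 + 59 = 76
N = 106 + 127 = 233
log2(76) ≈ 6.2479
V = 233 * 6.2479 = 1455.76

1455.76


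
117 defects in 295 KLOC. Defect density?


Defect density = defects / KLOC
Defect density = 117 / 295
Defect density = 0.397 defects/KLOC

0.397 defects/KLOC


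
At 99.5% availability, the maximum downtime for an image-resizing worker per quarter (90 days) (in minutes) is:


Formula: allowed downtime = period * (100 - SLA) / 100
Period (quarter (90 days)) = 129600 minutes
Unavailability fraction = (100 - 99.5) / 100
Allowed downtime = 129600 * (100 - 99.5) / 100
Allowed downtime = 648.0 minutes

648.0 minutes


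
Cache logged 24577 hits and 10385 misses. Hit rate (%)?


Formula: hit rate = hits / (hits + misses) * 100
hit rate = 24577 / (24577 + 10385) * 100
hit rate = 24577 / 34962 * 100
hit rate = 70.3%

70.3%


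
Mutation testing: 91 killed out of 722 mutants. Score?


Mutation score = killed / total * 100
Mutation score = 91 / 722 * 100
Mutation score = 12.6%

12.6%


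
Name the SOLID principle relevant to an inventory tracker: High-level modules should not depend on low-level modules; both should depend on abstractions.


This describes the Dependency Inversion Principle (DIP)

Dependency Inversion Principle (DIP)


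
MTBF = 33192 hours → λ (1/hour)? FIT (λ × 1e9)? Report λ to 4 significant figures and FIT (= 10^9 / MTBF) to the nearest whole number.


Formula: λ = 1 / MTBF; FIT = λ × 1e9 = 1e9 / MTBF
λ = 1 / 33192 ≈ 3.013e-05 failures/hour
FIT = 1e9 / 33192 ≈ 30128 failures per 1e9 hours (nearest whole number)

λ = 3.013e-05 /h, FIT = 30128


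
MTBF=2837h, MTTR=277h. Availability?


Availability = MTBF / (MTBF + MTTR)
Availability = 2837 / (2837 + 277)
Availability = 2837 / 3114
Availability = 91.1047%

91.1047%


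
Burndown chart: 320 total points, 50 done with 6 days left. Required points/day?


Formula: Required rate = Remaining points / Days left
Remaining = 320 - 50 = 270 points
Required rate = 270 / 6 = 45.0 points/day

45.0 points/day


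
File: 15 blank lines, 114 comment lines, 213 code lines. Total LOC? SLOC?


Total LOC = blank + comment + code
Total LOC = 15 + 114 + 213 = 342
SLOC (source only) = code = 213

Total LOC: 342, SLOC: 213


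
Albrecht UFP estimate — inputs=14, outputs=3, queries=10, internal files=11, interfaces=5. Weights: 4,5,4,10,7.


UFP = EI*4 + EO*5 + EQ*4 + ILF*10 + EIF*7
UFP = 14*4 + 3*5 + 10*4 + 11*10 + 5*7
UFP = 56 + 15 + 40 + 110 + 35
UFP = 256

256


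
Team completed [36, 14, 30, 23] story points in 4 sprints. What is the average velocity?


Formula: Avg velocity = Total points / Number of sprints
Points: [36, 14, 30, 23]
Sum = 36 + 14 + 30 + 23 = 103
Avg velocity = 103 / 4 = 25.75 points/sprint

25.75 points/sprint


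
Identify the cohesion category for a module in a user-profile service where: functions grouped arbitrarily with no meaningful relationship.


Reasoning: Worst: random grouping
Type: Coincidental cohesion

Coincidental cohesion


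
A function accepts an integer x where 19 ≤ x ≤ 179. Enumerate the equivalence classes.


Valid range: [19, 179]
Class 1: x < 19 — invalid
Class 2: 19 ≤ x ≤ 179 — valid
Class 3: x > 179 — invalid
Total equivalence classes: 3

3 equivalence classes


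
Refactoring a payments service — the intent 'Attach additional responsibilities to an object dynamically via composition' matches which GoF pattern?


This matches the Decorator pattern

Decorator


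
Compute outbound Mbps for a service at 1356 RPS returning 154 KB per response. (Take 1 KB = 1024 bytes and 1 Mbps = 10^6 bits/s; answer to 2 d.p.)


Formula: Mbps = payload_bytes * RPS * 8 / 1e6
Payload per request = 154 KB = 154 * 1024 = 157696 bytes
Total bytes/sec = 157696 * 1356 = 213835776
Total bits/sec = 213835776 * 8 = 1710686208
Mbps = 1710686208 / 1e6 = 1710.69

1710.69 Mbps


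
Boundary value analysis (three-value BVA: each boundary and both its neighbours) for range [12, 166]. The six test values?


Range: [12, 166]
Boundaries: just below min, min, min+1, max-1, max, just above max
Values: [11, 12, 13, 165, 166, 167]

[11, 12, 13, 165, 166, 167]


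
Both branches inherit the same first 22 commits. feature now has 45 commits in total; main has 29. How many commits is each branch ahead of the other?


Common ancestor: commit #22
feature commits after divergence: 45 - 22 = 23
main commits after divergence: 29 - 22 = 7
feature is 23 commits ahead of main
main is 7 commits ahead of feature

feature ahead: 23, main ahead: 7


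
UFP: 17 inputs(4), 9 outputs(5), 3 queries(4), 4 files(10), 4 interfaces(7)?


UFP = EI*4 + EO*5 + EQ*4 + ILF*10 + EIF*7
UFP = 17*4 + 9*5 + 3*4 + 4*10 + 4*7
UFP = 68 + 45 + 12 + 40 + 28
UFP = 193

193


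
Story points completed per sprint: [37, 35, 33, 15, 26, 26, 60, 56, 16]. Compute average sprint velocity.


Formula: Avg velocity = Total points / Number of sprints
Points: [37, 35, 33, 15, 26, 26, 60, 56, 16]
Sum = 37 + 35 + 33 + 15 + 26 + 26 + 60 + 56 + 16 = 304
Avg velocity = 304 / 9 = 33.78 points/sprint

33.78 points/sprint


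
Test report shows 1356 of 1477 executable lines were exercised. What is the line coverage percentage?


Coverage = covered / total * 100
Coverage = 1356 / 1477 * 100
Coverage = 91.81%

91.81%


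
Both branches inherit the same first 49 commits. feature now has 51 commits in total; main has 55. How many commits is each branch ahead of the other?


Common ancestor: commit #49
feature commits after divergence: 51 - 49 = 2
main commits after divergence: 55 - 49 = 6
feature is 2 commits ahead of main
main is 6 commits ahead of feature

feature ahead: 2, main ahead: 6


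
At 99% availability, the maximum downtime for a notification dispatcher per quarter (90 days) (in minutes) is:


Formula: allowed downtime = period * (100 - SLA) / 100
Period (quarter (90 days)) = 129600 minutes
Unavailability fraction = (100 - 99.0) / 100
Allowed downtime = 129600 * (100 - 99.0) / 100
Allowed downtime = 1296.0 minutes

1296.0 minutes


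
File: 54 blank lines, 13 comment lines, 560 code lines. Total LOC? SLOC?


Total LOC = blank + comment + code
Total LOC = 54 + 13 + 560 = 627
SLOC (source only) = code = 560

Total LOC: 627, SLOC: 560


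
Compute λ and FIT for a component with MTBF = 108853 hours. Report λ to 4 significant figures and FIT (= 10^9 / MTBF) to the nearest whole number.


Formula: λ = 1 / MTBF; FIT = λ × 1e9 = 1e9 / MTBF
λ = 1 / 108853 ≈ 9.187e-06 failures/hour
FIT = 1e9 / 108853 ≈ 9187 failures per 1e9 hours (nearest whole number)

λ = 9.187e-06 /h, FIT = 9187


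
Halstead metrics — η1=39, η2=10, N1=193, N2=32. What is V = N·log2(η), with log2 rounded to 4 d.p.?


Formula: V = N * log2(η), where N = N1 + N2 and η = η1 + η2
η = 39 + 10 = 49
N = 193 + 32 = 225
log2(49) ≈ 5.6147
V = 225 * 5.6147 = 1263.31

1263.31


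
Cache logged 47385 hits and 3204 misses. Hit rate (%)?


Formula: hit rate = hits / (hits + misses) * 100
hit rate = 47385 / (47385 + 3204) * 100
hit rate = 47385 / 50589 * 100
hit rate = 93.67%

93.67%


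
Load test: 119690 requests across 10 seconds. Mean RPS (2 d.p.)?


Formula: throughput = requests / seconds
throughput = 119690 / 10
throughput = 11969.0 requests/second

11969.0 requests/second


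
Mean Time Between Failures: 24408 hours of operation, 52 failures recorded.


Formula: MTBF = Total operating time / Number of failures
MTBF = 24408 / 52
MTBF = 469.38 hours

469.38 hours


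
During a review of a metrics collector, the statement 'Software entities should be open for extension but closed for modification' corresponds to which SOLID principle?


This describes the Open/Closed Principle (OCP)

Open/Closed Principle (OCP)


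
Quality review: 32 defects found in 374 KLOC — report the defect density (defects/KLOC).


Defect density = defects / KLOC
Defect density = 32 / 374
Defect density = 0.086 defects/KLOC

0.086 defects/KLOC


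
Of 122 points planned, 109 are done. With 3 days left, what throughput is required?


Formula: Required rate = Remaining points / Days left
Remaining = 122 - 109 = 13 points
Required rate = 13 / 3 = 4.33 points/day

4.33 points/day


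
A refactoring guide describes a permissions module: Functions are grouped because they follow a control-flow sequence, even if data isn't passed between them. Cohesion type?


Reasoning: Grouped by order of execution within a routine, not by data flow
Type: Procedural cohesion

Procedural cohesion


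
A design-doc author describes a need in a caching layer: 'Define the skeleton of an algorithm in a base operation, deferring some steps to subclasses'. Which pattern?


This matches the Template Method pattern

Template Method


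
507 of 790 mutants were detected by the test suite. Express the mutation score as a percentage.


Mutation score = killed / total * 100
Mutation score = 507 / 790 * 100
Mutation score = 64.18%

64.18%


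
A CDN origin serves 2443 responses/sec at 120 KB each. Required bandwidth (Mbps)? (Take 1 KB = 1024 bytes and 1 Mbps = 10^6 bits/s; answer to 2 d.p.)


Formula: Mbps = payload_bytes * RPS * 8 / 1e6
Payload per request = 120 KB = 120 * 1024 = 122880 bytes
Total bytes/sec = 122880 * 2443 = 300195840
Total bits/sec = 300195840 * 8 = 2401566720
Mbps = 2401566720 / 1e6 = 2401.57

2401.57 Mbps


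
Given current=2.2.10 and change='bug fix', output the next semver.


Current: 2.2.10
Change category: 'bug fix' → patch bump
SemVer rule: patch bump → increment PATCH (MAJOR and MINOR unchanged)
New: 2.2.11

2.2.11


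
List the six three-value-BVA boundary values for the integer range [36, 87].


Range: [36, 87]
Boundaries: just below min, min, min+1, max-1, max, just above max
Values: [35, 36, 37, 86, 87, 88]

[35, 36, 37, 86, 87, 88]


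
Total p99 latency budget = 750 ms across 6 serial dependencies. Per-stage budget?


Formula: per_stage = total_budget / stages
per_stage = 750 / 6
per_stage = 125.0 ms

125.0 ms


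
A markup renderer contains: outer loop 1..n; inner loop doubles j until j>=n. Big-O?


Reasoning: linear outer times logarithmic inner
Complexity: O(n log n)

O(n log n)


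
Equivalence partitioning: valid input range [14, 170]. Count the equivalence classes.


Valid range: [14, 170]
Class 1: x < 14 — invalid
Class 2: 14 ≤ x ≤ 170 — valid
Class 3: x > 170 — invalid
Total equivalence classes: 3

3 equivalence classes


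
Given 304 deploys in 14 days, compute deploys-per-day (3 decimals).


Formula: deployments per day = releases / days
= 304 / 14
= 21.714 deploys/day
(equivalently, 152.0 deploys/week)

21.714 deploys/day


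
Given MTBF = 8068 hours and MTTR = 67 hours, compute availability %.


Availability = MTBF / (MTBF + MTTR)
Availability = 8068 / (8068 + 67)
Availability = 8068 / 8135
Availability = 99.1764%

99.1764%


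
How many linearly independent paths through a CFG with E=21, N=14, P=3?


Formula: V(G) = E - N + 2P
V(G) = 21 - 14 + 2*3
V(G) = 7 + 6
V(G) = 13

13


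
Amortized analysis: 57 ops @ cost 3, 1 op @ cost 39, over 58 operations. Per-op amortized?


Formula: Amortized cost = Total cost / Operations
Total cost = (57 * 3) + (1 * 39)
Total cost = 171 + 39 = 210
Amortized = 210 / 58 = 3.6207

3.6207


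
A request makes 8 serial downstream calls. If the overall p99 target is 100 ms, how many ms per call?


Formula: per_stage = total_budget / stages
per_stage = 100 / 8
per_stage = 12.5 ms

12.5 ms


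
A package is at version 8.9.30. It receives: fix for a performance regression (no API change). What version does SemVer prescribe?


Current: 8.9.30
Change category: 'fix for a performance regression (no API change)' → patch bump
SemVer rule: patch bump → increment PATCH (MAJOR and MINOR unchanged)
New: 8.9.31

8.9.31


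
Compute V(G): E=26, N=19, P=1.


Formula: V(G) = E - N + 2P
V(G) = 26 - 19 + 2*1
V(G) = 7 + 2
V(G) = 9

9


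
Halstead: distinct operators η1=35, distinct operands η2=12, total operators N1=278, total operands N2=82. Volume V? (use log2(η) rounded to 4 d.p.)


Formula: V = N * log2(η), where N = N1 + N2 and η = η1 + η2
η = 35 + 12 = 47
N = 278 + 82 = 360
log2(47) ≈ 5.5546
V = 360 * 5.5546 = 1999.66

1999.66


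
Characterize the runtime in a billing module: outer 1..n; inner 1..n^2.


Reasoning: n times n^2
Complexity: O(n^3)

O(n^3)


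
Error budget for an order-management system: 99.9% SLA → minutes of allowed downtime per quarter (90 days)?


Formula: allowed downtime = period * (100 - SLA) / 100
Period (quarter (90 days)) = 129600 minutes
Unavailability fraction = (100 - 99.9) / 100
Allowed downtime = 129600 * (100 - 99.9) / 100
Allowed downtime = 129.6 minutes

129.6 minutes


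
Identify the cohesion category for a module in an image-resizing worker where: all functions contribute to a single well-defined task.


Reasoning: Best: single purpose
Type: Functional cohesion

Functional cohesion


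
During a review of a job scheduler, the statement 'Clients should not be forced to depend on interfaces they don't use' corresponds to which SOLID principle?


This describes the Interface Segregation Principle (ISP)

Interface Segregation Principle (ISP)


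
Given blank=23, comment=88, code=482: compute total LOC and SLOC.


Total LOC = blank + comment + code
Total LOC = 23 + 88 + 482 = 593
SLOC (source only) = code = 482

Total LOC: 593, SLOC: 482


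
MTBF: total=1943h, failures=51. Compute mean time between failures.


Formula: MTBF = Total operating time / Number of failures
MTBF = 1943 / 51
MTBF = 38.1 hours

38.1 hours


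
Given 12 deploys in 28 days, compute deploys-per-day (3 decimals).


Formula: deployments per day = releases / days
= 12 / 28
= 0.429 deploys/day
(equivalently, 3.0 deploys/week)

0.429 deploys/day


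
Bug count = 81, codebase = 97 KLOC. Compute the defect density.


Defect density = defects / KLOC
Defect density = 81 / 97
Defect density = 0.835 defects/KLOC

0.835 defects/KLOC


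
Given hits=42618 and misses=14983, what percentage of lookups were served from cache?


Formula: hit rate = hits / (hits + misses) * 100
hit rate = 42618 / (42618 + 14983) * 100
hit rate = 42618 / 57601 * 100
hit rate = 73.99%

73.99%


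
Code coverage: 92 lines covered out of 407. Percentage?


Coverage = covered / total * 100
Coverage = 92 / 407 * 100
Coverage = 22.6%

22.6%


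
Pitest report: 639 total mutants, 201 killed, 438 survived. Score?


Mutation score = killed / total * 100
Mutation score = 201 / 639 * 100
Mutation score = 31.46%

31.46%


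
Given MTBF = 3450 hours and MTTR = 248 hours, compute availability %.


Availability = MTBF / (MTBF + MTTR)
Availability = 3450 / (3450 + 248)
Availability = 3450 / 3698
Availability = 93.2937%

93.2937%


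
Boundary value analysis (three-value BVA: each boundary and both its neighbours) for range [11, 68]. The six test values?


Range: [11, 68]
Boundaries: just below min, min, min+1, max-1, max, just above max
Values: [10, 11, 12, 67, 68, 69]

[10, 11, 12, 67, 68, 69]


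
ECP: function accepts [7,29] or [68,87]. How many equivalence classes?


Valid ranges: [7,29] and [68,87]
Class 1: x < 7 — invalid
Class 2: 7 ≤ x ≤ 29 — valid
Class 3: 29 < x < 68 — invalid (gap between ranges)
Class 4: 68 ≤ x ≤ 87 — valid
Class 5: x > 87 — invalid
Total equivalence classes: 5

5 equivalence classes


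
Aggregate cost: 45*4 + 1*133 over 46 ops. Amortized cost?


Formula: Amortized cost = Total cost / Operations
Total cost = (45 * 4) + (1 * 133)
Total cost = 180 + 133 = 313
Amortized = 313 / 46 = 6.8043

6.8043


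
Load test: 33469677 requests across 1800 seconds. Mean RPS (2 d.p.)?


Formula: throughput = requests / seconds
throughput = 33469677 / 1800
throughput = 18594.27 requests/second

18594.27 requests/second


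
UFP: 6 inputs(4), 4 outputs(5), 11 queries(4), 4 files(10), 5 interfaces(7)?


UFP = EI*4 + EO*5 + EQ*4 + ILF*10 + EIF*7
UFP = 6*4 + 4*5 + 11*4 + 4*10 + 5*7
UFP = 24 + 20 + 44 + 40 + 35
UFP = 163

163


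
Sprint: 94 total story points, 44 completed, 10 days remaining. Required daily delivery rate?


Formula: Required rate = Remaining points / Days left
Remaining = 94 - 44 = 50 points
Required rate = 50 / 10 = 5.0 points/day

5.0 points/day


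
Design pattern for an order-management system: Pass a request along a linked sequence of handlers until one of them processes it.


This matches the Chain of Responsibility pattern

Chain of Responsibility


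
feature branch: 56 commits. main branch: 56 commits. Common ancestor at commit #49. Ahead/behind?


Common ancestor: commit #49
feature commits after divergence: 56 - 49 = 7
main commits after divergence: 56 - 49 = 7
feature is 7 commits ahead of main
main is 7 commits ahead of feature

feature ahead: 7, main ahead: 7


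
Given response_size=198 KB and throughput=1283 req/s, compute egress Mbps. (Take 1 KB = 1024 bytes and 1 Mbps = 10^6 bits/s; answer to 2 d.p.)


Formula: Mbps = payload_bytes * RPS * 8 / 1e6
Payload per request = 198 KB = 198 * 1024 = 202752 bytes
Total bytes/sec = 202752 * 1283 = 260130816
Total bits/sec = 260130816 * 8 = 2081046528
Mbps = 2081046528 / 1e6 = 2081.05

2081.05 Mbps


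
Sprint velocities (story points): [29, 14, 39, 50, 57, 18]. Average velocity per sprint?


Formula: Avg velocity = Total points / Number of sprints
Points: [29, 14, 39, 50, 57, 18]
Sum = 29 + 14 + 39 + 50 + 57 + 18 = 207
Avg velocity = 207 / 6 = 34.5 points/sprint

34.5 points/sprint


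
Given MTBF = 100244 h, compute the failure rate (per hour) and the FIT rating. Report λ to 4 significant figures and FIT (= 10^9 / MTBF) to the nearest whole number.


Formula: λ = 1 / MTBF; FIT = λ × 1e9 = 1e9 / MTBF
λ = 1 / 100244 ≈ 9.976e-06 failures/hour
FIT = 1e9 / 100244 ≈ 9976 failures per 1e9 hours (nearest whole number)

λ = 9.976e-06 /h, FIT = 9976


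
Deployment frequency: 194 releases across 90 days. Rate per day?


Formula: deployments per day = releases / days
= 194 / 90
= 2.156 deploys/day
(equivalently, 15.09 deploys/week)

2.156 deploys/day


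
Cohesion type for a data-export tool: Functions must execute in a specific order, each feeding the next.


Reasoning: Output of one is input to next
Type: Sequential cohesion

Sequential cohesion


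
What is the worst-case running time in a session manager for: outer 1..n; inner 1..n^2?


Reasoning: n times n^2
Complexity: O(n^3)

O(n^3)


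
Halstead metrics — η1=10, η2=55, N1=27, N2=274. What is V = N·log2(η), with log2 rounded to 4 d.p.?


Formula: V = N * log2(η), where N = N1 + N2 and η = η1 + η2
η = 10 + 55 = 65
N = 27 + 274 = 301
log2(65) ≈ 6.0224
V = 301 * 6.0224 = 1812.74

1812.74


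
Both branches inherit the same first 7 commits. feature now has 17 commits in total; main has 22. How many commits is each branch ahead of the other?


Common ancestor: commit #7
feature commits after divergence: 17 - 7 = 10
main commits after divergence: 22 - 7 = 15
feature is 10 commits ahead of main
main is 15 commits ahead of feature

feature ahead: 10, main ahead: 15


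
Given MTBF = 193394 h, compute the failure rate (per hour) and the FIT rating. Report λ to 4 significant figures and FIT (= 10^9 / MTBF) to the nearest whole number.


Formula: λ = 1 / MTBF; FIT = λ × 1e9 = 1e9 / MTBF
λ = 1 / 193394 ≈ 5.171e-06 failures/hour
FIT = 1e9 / 193394 ≈ 5171 failures per 1e9 hours (nearest whole number)

λ = 5.171e-06 /h, FIT = 5171


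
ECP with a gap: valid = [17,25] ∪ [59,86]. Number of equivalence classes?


Valid ranges: [17,25] and [59,86]
Class 1: x < 17 — invalid
Class 2: 17 ≤ x ≤ 25 — valid
Class 3: 25 < x < 59 — invalid (gap between ranges)
Class 4: 59 ≤ x ≤ 86 — valid
Class 5: x > 86 — invalid
Total equivalence classes: 5

5 equivalence classes


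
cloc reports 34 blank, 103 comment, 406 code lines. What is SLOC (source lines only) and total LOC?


Total LOC = blank + comment + code
Total LOC = 34 + 103 + 406 = 543
SLOC (source only) = code = 406

Total LOC: 543, SLOC: 406


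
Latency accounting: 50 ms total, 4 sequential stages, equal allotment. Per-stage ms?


Formula: per_stage = total_budget / stages
per_stage = 50 / 4
per_stage = 12.5 ms

12.5 ms


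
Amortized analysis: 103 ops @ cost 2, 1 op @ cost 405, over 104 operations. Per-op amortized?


Formula: Amortized cost = Total cost / Operations
Total cost = (103 * 2) + (1 * 405)
Total cost = 206 + 405 = 611
Amortized = 611 / 104 = 5.875

5.875


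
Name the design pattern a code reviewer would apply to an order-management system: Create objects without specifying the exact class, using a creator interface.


This matches the Factory Method pattern

Factory Method


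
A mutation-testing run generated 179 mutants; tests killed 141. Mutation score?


Mutation score = killed / total * 100
Mutation score = 141 / 179 * 100
Mutation score = 78.77%

78.77%


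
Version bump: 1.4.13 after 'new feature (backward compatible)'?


Current: 1.4.13
Change category: 'new feature (backward compatible)' → minor bump
SemVer rule: minor bump → increment MINOR, reset PATCH to 0 (MAJOR unchanged)
New: 1.5.0

1.5.0


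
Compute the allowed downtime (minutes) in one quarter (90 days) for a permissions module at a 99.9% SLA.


Formula: allowed downtime = period * (100 - SLA) / 100
Period (quarter (90 days)) = 129600 minutes
Unavailability fraction = (100 - 99.9) / 100
Allowed downtime = 129600 * (100 - 99.9) / 100
Allowed downtime = 129.6 minutes

129.6 minutes


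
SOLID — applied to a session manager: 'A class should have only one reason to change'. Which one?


This describes the Single Responsibility Principle (SRP)

Single Responsibility Principle (SRP)


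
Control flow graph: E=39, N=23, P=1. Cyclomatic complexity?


Formula: V(G) = E - N + 2P
V(G) = 39 - 23 + 2*1
V(G) = 16 + 2
V(G) = 18

18


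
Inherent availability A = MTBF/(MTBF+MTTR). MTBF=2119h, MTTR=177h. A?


Availability = MTBF / (MTBF + MTTR)
Availability = 2119 / (2119 + 177)
Availability = 2119 / 2296
Availability = 92.2909%

92.2909%


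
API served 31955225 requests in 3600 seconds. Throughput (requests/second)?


Formula: throughput = requests / seconds
throughput = 31955225 / 3600
throughput = 8876.45 requests/second

8876.45 requests/second


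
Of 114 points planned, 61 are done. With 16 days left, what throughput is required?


Formula: Required rate = Remaining points / Days left
Remaining = 114 - 61 = 53 points
Required rate = 53 / 16 = 3.31 points/day

3.31 points/day


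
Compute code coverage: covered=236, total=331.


Coverage = covered / total * 100
Coverage = 236 / 331 * 100
Coverage = 71.3%

71.3%


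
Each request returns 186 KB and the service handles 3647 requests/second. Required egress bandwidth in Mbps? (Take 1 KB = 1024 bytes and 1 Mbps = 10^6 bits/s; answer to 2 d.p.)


Formula: Mbps = payload_bytes * RPS * 8 / 1e6
Payload per request = 186 KB = 186 * 1024 = 190464 bytes
Total bytes/sec = 190464 * 3647 = 694622208
Total bits/sec = 694622208 * 8 = 5556977664
Mbps = 5556977664 / 1e6 = 5556.98

5556.98 Mbps


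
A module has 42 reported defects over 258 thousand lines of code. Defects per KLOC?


Defect density = defects / KLOC
Defect density = 42 / 258
Defect density = 0.163 defects/KLOC

0.163 defects/KLOC


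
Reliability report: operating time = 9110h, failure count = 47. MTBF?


Formula: MTBF = Total operating time / Number of failures
MTBF = 9110 / 47
MTBF = 193.83 hours

193.83 hours


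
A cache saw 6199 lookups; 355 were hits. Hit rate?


Formula: hit rate = hits / (hits + misses) * 100
hit rate = 355 / (355 + 5844) * 100
hit rate = 355 / 6199 * 100
hit rate = 5.73%

5.73%


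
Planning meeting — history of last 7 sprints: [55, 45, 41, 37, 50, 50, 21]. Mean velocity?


Formula: Avg velocity = Total points / Number of sprints
Points: [55, 45, 41, 37, 50, 50, 21]
Sum = 55 + 45 + 41 + 37 + 50 + 50 + 21 = 299
Avg velocity = 299 / 7 = 42.71 points/sprint

42.71 points/sprint


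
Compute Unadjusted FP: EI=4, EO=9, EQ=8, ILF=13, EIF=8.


UFP = EI*4 + EO*5 + EQ*4 + ILF*10 + EIF*7
UFP = 4*4 + 9*5 + 8*4 + 13*10 + 8*7
UFP = 16 + 45 + 32 + 130 + 56
UFP = 279

279


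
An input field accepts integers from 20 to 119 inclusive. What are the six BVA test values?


Range: [20, 119]
Boundaries: just below min, min, min+1, max-1, max, just above max
Values: [19, 20, 21, 118, 119, 120]

[19, 20, 21, 118, 119, 120]


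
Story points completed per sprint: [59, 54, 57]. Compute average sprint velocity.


Formula: Avg velocity = Total points / Number of sprints
Points: [59, 54, 57]
Sum = 59 + 54 + 57 = 170
Avg velocity = 170 / 3 = 56.67 points/sprint

56.67 points/sprint


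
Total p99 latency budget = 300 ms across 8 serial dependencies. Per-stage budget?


Formula: per_stage = total_budget / stages
per_stage = 300 / 8
per_stage = 37.5 ms

37.5 ms


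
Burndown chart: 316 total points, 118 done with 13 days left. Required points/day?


Formula: Required rate = Remaining points / Days left
Remaining = 316 - 118 = 198 points
Required rate = 198 / 13 = 15.23 points/day

15.23 points/day


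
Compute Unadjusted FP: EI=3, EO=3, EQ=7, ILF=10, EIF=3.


UFP = EI*4 + EO*5 + EQ*4 + ILF*10 + EIF*7
UFP = 3*4 + 3*5 + 7*4 + 10*10 + 3*7
UFP = 12 + 15 + 28 + 100 + 21
UFP = 176

176


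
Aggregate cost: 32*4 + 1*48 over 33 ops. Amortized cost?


Formula: Amortized cost = Total cost / Operations
Total cost = (32 * 4) + (1 * 48)
Total cost = 128 + 48 = 176
Amortized = 176 / 33 = 5.3333

5.3333


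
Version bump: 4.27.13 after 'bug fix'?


Current: 4.27.13
Change category: 'bug fix' → patch bump
SemVer rule: patch bump → increment PATCH (MAJOR and MINOR unchanged)
New: 4.27.14

4.27.14


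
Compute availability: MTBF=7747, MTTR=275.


Availability = MTBF / (MTBF + MTTR)
Availability = 7747 / (7747 + 275)
Availability = 7747 / 8022
Availability = 96.5719%

96.5719%


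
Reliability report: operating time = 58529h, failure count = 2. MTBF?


Formula: MTBF = Total operating time / Number of failures
MTBF = 58529 / 2
MTBF = 29264.5 hours

29264.5 hours


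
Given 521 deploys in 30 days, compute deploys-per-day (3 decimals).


Formula: deployments per day = releases / days
= 521 / 30
= 17.367 deploys/day
(equivalently, 121.57 deploys/week)

17.367 deploys/day


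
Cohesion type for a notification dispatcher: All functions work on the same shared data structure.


Reasoning: Functions share data
Type: Communicational cohesion

Communicational cohesion


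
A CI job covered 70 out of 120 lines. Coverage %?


Coverage = covered / total * 100
Coverage = 70 / 120 * 100
Coverage = 58.33%

58.33%


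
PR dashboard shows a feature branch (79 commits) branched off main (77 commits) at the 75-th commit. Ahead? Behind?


Common ancestor: commit #75
feature commits after divergence: 79 - 75 = 4
main commits after divergence: 77 - 75 = 2
feature is 4 commits ahead of main
main is 2 commits ahead of feature

feature ahead: 4, main ahead: 2


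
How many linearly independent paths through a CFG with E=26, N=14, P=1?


Formula: V(G) = E - N + 2P
V(G) = 26 - 14 + 2*1
V(G) = 12 + 2
V(G) = 14

14


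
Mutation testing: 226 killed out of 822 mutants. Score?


Mutation score = killed / total * 100
Mutation score = 226 / 822 * 100
Mutation score = 27.49%

27.49%


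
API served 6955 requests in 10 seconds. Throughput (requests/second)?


Formula: throughput = requests / seconds
throughput = 6955 / 10
throughput = 695.5 requests/second

695.5 requests/second


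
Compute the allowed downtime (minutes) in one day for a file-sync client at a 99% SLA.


Formula: allowed downtime = period * (100 - SLA) / 100
Period (day) = 1440 minutes
Unavailability fraction = (100 - 99.0) / 100
Allowed downtime = 1440 * (100 - 99.0) / 100
Allowed downtime = 14.4 minutes

14.4 minutes


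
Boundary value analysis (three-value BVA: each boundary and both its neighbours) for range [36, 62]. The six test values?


Range: [36, 62]
Boundaries: just below min, min, min+1, max-1, max, just above max
Values: [35, 36, 37, 61, 62, 63]

[35, 36, 37, 61, 62, 63]


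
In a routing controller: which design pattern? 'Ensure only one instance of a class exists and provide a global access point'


This matches the Singleton pattern

Singleton


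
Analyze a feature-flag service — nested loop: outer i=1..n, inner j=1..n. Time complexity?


Reasoning: n iterations times n iterations
Complexity: O(n^2)

O(n^2)


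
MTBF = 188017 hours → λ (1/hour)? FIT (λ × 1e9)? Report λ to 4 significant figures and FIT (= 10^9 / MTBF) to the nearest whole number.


Formula: λ = 1 / MTBF; FIT = λ × 1e9 = 1e9 / MTBF
λ = 1 / 188017 ≈ 5.319e-06 failures/hour
FIT = 1e9 / 188017 ≈ 5319 failures per 1e9 hours (nearest whole number)

λ = 5.319e-06 /h, FIT = 5319


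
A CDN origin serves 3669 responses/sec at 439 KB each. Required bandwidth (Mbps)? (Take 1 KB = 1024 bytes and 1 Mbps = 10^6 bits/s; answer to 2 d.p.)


Formula: Mbps = payload_bytes * RPS * 8 / 1e6
Payload per request = 439 KB = 439 * 1024 = 449536 bytes
Total bytes/sec = 449536 * 3669 = 1649347584
Total bits/sec = 1649347584 * 8 = 13194780672
Mbps = 13194780672 / 1e6 = 13194.78

13194.78 Mbps


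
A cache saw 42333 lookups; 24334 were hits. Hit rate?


Formula: hit rate = hits / (hits + misses) * 100
hit rate = 24334 / (24334 + 17999) * 100
hit rate = 24334 / 42333 * 100
hit rate = 57.48%

57.48%


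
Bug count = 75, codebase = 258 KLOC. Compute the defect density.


Defect density = defects / KLOC
Defect density = 75 / 258
Defect density = 0.291 defects/KLOC

0.291 defects/KLOC


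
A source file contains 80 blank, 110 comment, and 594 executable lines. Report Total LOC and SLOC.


Total LOC = blank + comment + code
Total LOC = 80 + 110 + 594 = 784
SLOC (source only) = code = 594

Total LOC: 784, SLOC: 594


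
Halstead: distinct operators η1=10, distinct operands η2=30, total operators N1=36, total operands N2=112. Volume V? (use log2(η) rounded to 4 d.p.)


Formula: V = N * log2(η), where N = N1 + N2 and η = η1 + η2
η = 10 + 30 = 40
N = 36 + 112 = 148
log2(40) ≈ 5.3219
V = 148 * 5.3219 = 787.64

787.64


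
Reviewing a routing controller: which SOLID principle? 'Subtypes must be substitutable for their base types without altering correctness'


This describes the Liskov Substitution Principle (LSP)

Liskov Substitution Principle (LSP)


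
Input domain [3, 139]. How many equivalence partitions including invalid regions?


Valid range: [3, 139]
Class 1: x < 3 — invalid
Class 2: 3 ≤ x ≤ 139 — valid
Class 3: x > 139 — invalid
Total equivalence classes: 3

3 equivalence classes


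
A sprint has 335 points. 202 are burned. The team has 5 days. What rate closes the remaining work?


Formula: Required rate = Remaining points / Days left
Remaining = 335 - 202 = 133 points
Required rate = 133 / 5 = 26.6 points/day

26.6 points/day


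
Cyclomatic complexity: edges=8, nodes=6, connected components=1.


Formula: V(G) = E - N + 2P
V(G) = 8 - 6 + 2*1
V(G) = 2 + 2
V(G) = 4

4


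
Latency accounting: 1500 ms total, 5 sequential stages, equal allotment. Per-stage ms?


Formula: per_stage = total_budget / stages
per_stage = 1500 / 5
per_stage = 300.0 ms

300.0 ms


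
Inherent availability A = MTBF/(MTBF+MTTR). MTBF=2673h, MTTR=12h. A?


Availability = MTBF / (MTBF + MTTR)
Availability = 2673 / (2673 + 12)
Availability = 2673 / 2685
Availability = 99.5531%

99.5531%


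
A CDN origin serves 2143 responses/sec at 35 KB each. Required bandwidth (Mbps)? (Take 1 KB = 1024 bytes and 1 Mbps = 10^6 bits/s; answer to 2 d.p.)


Formula: Mbps = payload_bytes * RPS * 8 / 1e6
Payload per request = 35 KB = 35 * 1024 = 35840 bytes
Total bytes/sec = 35840 * 2143 = 76805120
Total bits/sec = 76805120 * 8 = 614440960
Mbps = 614440960 / 1e6 = 614.44

614.44 Mbps


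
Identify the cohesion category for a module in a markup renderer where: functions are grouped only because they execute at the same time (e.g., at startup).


Reasoning: Related by timing only
Type: Temporal cohesion

Temporal cohesion


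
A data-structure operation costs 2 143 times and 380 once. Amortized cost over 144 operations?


Formula: Amortized cost = Total cost / Operations
Total cost = (143 * 2) + (1 * 380)
Total cost = 286 + 380 = 666
Amortized = 666 / 144 = 4.625

4.625


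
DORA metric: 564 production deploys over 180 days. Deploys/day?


Formula: deployments per day = releases / days
= 564 / 180
= 3.133 deploys/day
(equivalently, 21.93 deploys/week)

3.133 deploys/day


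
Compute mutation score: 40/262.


Mutation score = killed / total * 100
Mutation score = 40 / 262 * 100
Mutation score = 15.27%

15.27%


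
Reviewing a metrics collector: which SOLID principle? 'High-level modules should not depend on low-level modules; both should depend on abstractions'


This describes the Dependency Inversion Principle (DIP)

Dependency Inversion Principle (DIP)


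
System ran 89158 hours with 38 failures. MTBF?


Formula: MTBF = Total operating time / Number of failures
MTBF = 89158 / 38
MTBF = 2346.26 hours

2346.26 hours


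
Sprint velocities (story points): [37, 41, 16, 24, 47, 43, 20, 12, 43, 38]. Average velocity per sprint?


Formula: Avg velocity = Total points / Number of sprints
Points: [37, 41, 16, 24, 47, 43, 20, 12, 43, 38]
Sum = 37 + 41 + 16 + 24 + 47 + 43 + 20 + 12 + 43 + 38 = 321
Avg velocity = 321 / 10 = 32.1 points/sprint

32.1 points/sprint


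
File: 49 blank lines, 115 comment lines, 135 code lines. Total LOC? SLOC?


Total LOC = blank + comment + code
Total LOC = 49 + 115 + 135 = 299
SLOC (source only) = code = 135

Total LOC: 299, SLOC: 135


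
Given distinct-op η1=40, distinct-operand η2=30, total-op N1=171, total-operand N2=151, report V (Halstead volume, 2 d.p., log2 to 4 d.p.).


Formula: V = N * log2(η), where N = N1 + N2 and η = η1 + η2
η = 40 + 30 = 70
N = 171 + 151 = 322
log2(70) ≈ 6.1293
V = 322 * 6.1293 = 1973.63

1973.63


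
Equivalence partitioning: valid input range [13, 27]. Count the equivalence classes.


Valid range: [13, 27]
Class 1: x < 13 — invalid
Class 2: 13 ≤ x ≤ 27 — valid
Class 3: x > 27 — invalid
Total equivalence classes: 3

3 equivalence classes


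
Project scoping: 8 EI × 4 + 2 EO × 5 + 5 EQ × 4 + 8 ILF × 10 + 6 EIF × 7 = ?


UFP = EI*4 + EO*5 + EQ*4 + ILF*10 + EIF*7
UFP = 8*4 + 2*5 + 5*4 + 8*10 + 6*7
UFP = 32 + 10 + 20 + 80 + 42
UFP = 184

184


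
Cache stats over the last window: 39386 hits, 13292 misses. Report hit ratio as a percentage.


Formula: hit rate = hits / (hits + misses) * 100
hit rate = 39386 / (39386 + 13292) * 100
hit rate = 39386 / 52678 * 100
hit rate = 74.77%

74.77%


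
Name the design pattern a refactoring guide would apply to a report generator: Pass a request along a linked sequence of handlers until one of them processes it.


This matches the Chain of Responsibility pattern

Chain of Responsibility


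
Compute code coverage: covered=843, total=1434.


Coverage = covered / total * 100
Coverage = 843 / 1434 * 100
Coverage = 58.79%

58.79%


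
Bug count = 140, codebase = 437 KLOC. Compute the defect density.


Defect density = defects / KLOC
Defect density = 140 / 437
Defect density = 0.32 defects/KLOC

0.32 defects/KLOC


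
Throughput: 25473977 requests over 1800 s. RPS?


Formula: throughput = requests / seconds
throughput = 25473977 / 1800
throughput = 14152.21 requests/second

14152.21 requests/second


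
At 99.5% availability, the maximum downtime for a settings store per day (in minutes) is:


Formula: allowed downtime = period * (100 - SLA) / 100
Period (day) = 1440 minutes
Unavailability fraction = (100 - 99.5) / 100
Allowed downtime = 1440 * (100 - 99.5) / 100
Allowed downtime = 7.2 minutes

7.2 minutes


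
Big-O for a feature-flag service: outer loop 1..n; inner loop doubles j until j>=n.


Reasoning: linear outer times logarithmic inner
Complexity: O(n log n)

O(n log n)


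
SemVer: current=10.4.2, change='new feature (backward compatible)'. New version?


Current: 10.4.2
Change category: 'new feature (backward compatible)' → minor bump
SemVer rule: minor bump → increment MINOR, reset PATCH to 0 (MAJOR unchanged)
New: 10.5.0

10.5.0


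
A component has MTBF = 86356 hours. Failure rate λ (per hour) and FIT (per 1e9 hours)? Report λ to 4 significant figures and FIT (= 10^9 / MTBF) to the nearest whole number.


Formula: λ = 1 / MTBF; FIT = λ × 1e9 = 1e9 / MTBF
λ = 1 / 86356 ≈ 1.158e-05 failures/hour
FIT = 1e9 / 86356 ≈ 11580 failures per 1e9 hours (nearest whole number)

λ = 1.158e-05 /h, FIT = 11580


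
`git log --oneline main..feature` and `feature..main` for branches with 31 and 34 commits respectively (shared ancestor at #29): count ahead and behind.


Common ancestor: commit #29
feature commits after divergence: 31 - 29 = 2
main commits after divergence: 34 - 29 = 5
feature is 2 commits ahead of main
main is 5 commits ahead of feature

feature ahead: 2, main ahead: 5


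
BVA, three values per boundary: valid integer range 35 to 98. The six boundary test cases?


Range: [35, 98]
Boundaries: just below min, min, min+1, max-1, max, just above max
Values: [34, 35, 36, 97, 98, 99]

[34, 35, 36, 97, 98, 99]
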